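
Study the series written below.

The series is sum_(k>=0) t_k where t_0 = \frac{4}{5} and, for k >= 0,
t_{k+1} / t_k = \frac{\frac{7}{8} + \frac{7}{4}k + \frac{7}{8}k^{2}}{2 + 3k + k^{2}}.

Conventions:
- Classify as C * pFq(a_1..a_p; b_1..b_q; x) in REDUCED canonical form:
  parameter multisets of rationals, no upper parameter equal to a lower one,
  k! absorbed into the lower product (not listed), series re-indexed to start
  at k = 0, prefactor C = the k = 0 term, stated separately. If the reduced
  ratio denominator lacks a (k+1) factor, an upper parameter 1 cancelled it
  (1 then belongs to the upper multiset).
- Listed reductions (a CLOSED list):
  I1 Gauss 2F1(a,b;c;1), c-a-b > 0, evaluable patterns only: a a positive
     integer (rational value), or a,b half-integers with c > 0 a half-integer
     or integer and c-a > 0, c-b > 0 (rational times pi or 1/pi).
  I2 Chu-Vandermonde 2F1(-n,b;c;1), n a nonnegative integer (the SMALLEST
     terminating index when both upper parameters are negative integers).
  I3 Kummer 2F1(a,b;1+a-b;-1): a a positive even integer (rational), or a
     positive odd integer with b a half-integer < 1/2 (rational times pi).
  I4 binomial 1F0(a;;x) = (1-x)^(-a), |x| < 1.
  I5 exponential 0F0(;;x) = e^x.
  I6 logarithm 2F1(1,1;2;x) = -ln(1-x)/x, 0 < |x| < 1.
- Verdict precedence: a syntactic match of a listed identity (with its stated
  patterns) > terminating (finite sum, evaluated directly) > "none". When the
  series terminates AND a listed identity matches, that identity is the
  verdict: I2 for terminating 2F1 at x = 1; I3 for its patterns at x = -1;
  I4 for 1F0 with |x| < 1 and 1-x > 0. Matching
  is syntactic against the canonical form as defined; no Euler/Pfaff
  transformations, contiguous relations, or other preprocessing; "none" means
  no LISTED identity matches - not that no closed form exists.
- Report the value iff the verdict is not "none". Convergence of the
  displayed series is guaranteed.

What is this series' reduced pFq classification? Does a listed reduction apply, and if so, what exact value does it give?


With C = \frac{4}{5}: the canonical form is 2F1(1, 1; 2; \frac{7}{8}). Verdict: this is the I6 logarithm reduction (the logarithm: parameters (1,1;2), x = \frac{7}{8}). Sum: \left(-\frac{32}{35}\right) \cdot \ln\left(\frac{1}{8}\right).

Key observation: with t_0 = \frac{4}{5}, roots of the ratio polynomials (prefactor 4/5) are the negated parameters.
Term ratio: r(k) = \frac{7}{8} * (k+1) (k+1) / [(k+2) (k+1)] ; factor over Q: parameters, x = \frac{7}{8}, and C = \frac{4}{5}.


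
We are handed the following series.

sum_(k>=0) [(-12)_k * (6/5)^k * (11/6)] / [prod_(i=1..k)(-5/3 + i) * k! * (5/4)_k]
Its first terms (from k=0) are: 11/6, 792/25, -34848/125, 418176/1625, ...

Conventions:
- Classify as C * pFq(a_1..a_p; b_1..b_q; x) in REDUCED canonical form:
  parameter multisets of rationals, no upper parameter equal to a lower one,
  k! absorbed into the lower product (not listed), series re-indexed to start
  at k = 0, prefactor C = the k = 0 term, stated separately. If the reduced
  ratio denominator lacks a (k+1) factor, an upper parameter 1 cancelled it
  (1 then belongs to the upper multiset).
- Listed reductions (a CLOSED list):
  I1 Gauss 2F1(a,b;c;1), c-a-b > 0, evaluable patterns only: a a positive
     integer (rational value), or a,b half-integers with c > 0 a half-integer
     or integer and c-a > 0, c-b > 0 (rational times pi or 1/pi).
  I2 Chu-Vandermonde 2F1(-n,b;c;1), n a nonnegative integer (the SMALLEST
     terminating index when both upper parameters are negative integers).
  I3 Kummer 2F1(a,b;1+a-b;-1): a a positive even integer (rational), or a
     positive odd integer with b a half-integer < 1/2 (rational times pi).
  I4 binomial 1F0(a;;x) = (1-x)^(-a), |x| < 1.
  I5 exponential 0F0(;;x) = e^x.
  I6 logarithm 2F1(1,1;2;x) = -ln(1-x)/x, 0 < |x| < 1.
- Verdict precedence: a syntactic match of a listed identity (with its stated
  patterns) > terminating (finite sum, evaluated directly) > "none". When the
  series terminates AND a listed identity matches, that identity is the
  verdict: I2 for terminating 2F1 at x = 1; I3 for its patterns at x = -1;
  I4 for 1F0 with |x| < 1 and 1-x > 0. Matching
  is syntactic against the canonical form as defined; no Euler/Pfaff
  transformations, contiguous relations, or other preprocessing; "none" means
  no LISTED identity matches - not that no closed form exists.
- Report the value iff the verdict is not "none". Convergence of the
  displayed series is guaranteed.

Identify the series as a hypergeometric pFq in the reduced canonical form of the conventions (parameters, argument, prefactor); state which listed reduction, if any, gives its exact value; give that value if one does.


Reduced: x = 6/5, 1F2, upper = {-12}, lower = {-2/3, 5/4}, C = 11/6. Verdict: terminating - upper -12 stops the sum at k = 12; the 13 terms are added exactly. Exact value: -79850780989556605387651874595113/1575065857509912528991699218750.

Key step: t_0 = 11/6 here, and the lower running product (C = 11/6) is a rising factorial.
Step ratio: r(k) = (6/5) * (k-12) / [(k-2/3) (k+5/4) (k+1)] - rational in k. x = (6/5); t_0 = 11/6; negate the roots.


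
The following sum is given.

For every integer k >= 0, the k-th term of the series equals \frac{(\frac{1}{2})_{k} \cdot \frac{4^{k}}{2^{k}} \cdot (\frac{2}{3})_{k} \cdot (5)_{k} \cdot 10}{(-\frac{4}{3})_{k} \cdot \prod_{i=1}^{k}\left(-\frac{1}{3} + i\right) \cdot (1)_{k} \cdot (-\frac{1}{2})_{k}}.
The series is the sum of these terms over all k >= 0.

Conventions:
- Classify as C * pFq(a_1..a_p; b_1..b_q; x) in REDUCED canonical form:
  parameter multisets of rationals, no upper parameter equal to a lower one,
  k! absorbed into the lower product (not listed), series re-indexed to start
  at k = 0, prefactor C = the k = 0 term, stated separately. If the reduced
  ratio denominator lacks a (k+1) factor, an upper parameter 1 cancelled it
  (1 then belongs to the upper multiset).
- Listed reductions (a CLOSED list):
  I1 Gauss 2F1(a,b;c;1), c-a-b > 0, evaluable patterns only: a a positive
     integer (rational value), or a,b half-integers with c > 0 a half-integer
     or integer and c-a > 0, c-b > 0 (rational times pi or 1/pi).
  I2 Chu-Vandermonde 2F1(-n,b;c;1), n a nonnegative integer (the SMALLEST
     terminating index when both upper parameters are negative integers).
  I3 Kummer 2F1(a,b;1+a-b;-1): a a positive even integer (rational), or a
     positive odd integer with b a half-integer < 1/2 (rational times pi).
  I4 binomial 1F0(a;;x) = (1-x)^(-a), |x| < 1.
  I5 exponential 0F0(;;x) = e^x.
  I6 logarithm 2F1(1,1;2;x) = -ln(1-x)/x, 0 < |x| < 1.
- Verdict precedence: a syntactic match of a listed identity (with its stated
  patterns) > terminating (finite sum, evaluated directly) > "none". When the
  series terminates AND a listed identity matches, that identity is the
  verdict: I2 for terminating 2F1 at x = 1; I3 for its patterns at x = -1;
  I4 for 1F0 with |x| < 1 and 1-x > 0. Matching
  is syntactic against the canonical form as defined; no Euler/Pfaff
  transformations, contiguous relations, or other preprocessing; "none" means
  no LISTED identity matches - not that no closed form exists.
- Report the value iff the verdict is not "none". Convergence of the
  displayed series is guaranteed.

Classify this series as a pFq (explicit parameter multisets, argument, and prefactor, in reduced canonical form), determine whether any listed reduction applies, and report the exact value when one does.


x = 2 here; the reduced form reads 2F2, upper {\frac{1}{2}, 5}, lower {-\frac{4}{3}, -\frac{1}{2}}, C = 10. Verdict: none here - no I1-I6 shape fits x = 2 with lower {-\frac{4}{3}, -\frac{1}{2}}.

Structural cue: x = 2 and (1)_k (C = 10, x = 2) is k! itself.
Ratio: r(k) = 2 * (k+\frac{1}{2}) (k+5) / [(k-\frac{4}{3}) (k-\frac{1}{2}) (k+1)] - poly over poly, x = 2 from leading terms; C = 10 at k = 0.


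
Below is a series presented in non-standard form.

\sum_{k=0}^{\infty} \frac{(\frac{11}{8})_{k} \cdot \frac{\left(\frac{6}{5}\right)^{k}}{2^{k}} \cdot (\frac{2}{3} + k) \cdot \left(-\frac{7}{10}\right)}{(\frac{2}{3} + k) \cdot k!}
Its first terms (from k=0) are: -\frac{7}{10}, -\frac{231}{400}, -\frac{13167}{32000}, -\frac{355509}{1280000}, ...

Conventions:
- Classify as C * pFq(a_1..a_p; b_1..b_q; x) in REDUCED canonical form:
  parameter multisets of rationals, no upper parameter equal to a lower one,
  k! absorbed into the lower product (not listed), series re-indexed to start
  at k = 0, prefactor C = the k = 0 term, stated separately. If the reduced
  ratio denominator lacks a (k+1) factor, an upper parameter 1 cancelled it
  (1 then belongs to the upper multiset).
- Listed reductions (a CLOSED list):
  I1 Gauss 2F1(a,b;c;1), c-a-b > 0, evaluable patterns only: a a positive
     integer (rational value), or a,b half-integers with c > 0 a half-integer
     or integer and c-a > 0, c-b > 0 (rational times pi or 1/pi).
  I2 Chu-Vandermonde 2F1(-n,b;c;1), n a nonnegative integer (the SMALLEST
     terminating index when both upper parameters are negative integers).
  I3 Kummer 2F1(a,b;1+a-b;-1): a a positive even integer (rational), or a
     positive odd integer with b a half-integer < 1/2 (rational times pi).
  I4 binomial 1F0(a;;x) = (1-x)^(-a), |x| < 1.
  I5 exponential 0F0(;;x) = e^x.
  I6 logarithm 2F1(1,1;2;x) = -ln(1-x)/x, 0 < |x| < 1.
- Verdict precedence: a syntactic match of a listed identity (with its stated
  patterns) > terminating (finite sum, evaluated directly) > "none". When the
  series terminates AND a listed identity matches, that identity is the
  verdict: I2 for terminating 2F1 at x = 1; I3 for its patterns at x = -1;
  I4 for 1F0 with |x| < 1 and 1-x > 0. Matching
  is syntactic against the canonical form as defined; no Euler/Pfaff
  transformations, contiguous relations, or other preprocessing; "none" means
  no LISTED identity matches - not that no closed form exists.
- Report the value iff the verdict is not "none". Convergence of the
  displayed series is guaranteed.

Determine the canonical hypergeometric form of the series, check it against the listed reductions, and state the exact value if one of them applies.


Key observation: t_0 being -\frac{7}{10}, the factor k + 2/3 cancels (top and bottom), leaving prefactor -7/10.
Ratio: r(k) = \frac{3}{5} * (k+\frac{11}{8}) / [(k+1)] ; factor over Q: parameters, x = \frac{3}{5}, and C = -\frac{7}{10}.

Classification (C = -\frac{7}{10}): 1F0 with upper {\frac{11}{8}}, lower {-}, argument x = \frac{3}{5}. Verdict (x = \frac{3}{5}): the binomial series (I4) applies (the 1F0 binomial series: exponent -11/8, x = \frac{3}{5}). Its exact value is \left(-\frac{7}{10}\right) \cdot \left(\frac{2}{5}\right)^{-\frac{11}{8}}.


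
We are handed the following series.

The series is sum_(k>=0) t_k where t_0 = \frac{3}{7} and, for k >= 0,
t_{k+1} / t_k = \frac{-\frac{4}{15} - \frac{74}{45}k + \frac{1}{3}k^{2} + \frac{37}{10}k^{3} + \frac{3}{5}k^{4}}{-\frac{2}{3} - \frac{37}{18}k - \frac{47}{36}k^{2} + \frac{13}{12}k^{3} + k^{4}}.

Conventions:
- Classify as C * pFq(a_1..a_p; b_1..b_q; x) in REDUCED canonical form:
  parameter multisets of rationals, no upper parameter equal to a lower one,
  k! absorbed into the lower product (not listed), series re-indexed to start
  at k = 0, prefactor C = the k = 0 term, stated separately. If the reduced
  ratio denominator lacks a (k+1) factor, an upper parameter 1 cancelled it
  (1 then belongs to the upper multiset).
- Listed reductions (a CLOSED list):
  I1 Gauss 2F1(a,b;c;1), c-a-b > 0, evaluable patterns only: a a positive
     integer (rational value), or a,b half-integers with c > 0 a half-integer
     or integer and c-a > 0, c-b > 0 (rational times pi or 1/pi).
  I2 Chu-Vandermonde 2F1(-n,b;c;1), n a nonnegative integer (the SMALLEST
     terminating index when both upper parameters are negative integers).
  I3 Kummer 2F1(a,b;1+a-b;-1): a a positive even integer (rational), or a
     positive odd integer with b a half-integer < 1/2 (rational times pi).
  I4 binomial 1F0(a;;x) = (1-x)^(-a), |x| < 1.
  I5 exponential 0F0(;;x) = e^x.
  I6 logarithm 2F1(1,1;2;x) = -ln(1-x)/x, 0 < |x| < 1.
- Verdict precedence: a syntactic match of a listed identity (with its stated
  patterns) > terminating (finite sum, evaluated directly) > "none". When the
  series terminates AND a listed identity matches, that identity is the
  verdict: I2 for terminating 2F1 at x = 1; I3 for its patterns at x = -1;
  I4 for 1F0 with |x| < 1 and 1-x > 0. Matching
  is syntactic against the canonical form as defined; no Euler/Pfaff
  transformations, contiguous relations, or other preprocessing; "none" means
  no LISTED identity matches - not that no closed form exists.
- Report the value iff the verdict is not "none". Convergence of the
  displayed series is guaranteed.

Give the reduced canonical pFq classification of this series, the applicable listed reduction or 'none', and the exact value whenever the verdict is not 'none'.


With C = \frac{3}{7}: the canonical form is 3F2(-\frac{2}{3}, \frac{1}{6}, 6; -\frac{4}{3}, \frac{3}{4}; \frac{3}{5}). Verdict: no listed reduction: x = \frac{3}{5} and upper {-\frac{2}{3}, \frac{1}{6}, 6} fail every I1-I6 pattern.

Structural cue: from the first term \frac{3}{7}: factor the ratio over Q (C = 3/7, x = 3/5): negated roots = parameters.
Ratio: r(k) = \frac{3}{5} * (k-\frac{2}{3}) (k+\frac{1}{6}) (k+6) / [(k-\frac{4}{3}) (k+\frac{3}{4}) (k+1)] - rational; roots negated = parameters, x = \frac{3}{5}, C = \frac{3}{7}.


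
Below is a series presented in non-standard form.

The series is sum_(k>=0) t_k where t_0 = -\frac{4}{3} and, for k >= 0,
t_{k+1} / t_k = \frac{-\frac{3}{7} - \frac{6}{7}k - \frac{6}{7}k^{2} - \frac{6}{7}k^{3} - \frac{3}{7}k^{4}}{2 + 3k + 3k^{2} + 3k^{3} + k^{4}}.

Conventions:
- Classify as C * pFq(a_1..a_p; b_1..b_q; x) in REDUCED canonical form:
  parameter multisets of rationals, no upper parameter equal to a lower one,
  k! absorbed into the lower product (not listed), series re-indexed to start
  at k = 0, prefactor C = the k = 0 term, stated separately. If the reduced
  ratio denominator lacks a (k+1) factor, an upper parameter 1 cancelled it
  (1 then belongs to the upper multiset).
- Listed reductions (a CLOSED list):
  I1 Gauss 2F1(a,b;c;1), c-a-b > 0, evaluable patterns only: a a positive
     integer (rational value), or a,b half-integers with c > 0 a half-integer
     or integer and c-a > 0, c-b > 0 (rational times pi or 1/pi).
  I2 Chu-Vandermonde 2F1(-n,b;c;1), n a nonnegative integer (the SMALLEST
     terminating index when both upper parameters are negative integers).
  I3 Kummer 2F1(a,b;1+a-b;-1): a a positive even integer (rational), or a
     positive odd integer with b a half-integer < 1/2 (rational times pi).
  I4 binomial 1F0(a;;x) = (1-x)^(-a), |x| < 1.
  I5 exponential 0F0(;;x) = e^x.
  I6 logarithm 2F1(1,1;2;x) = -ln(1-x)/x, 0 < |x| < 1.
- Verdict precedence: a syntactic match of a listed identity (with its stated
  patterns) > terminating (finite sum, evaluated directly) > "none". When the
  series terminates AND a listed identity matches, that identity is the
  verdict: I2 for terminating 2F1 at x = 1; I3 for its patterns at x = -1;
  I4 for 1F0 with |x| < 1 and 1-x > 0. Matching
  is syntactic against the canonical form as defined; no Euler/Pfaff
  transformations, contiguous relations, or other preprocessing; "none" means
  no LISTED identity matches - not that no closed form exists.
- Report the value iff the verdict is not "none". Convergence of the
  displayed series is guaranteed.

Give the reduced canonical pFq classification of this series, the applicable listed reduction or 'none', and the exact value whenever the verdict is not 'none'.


Classification (C = -\frac{4}{3}): 2F1 with upper {1, 1}, lower {2}, argument x = -\frac{3}{7}. Verdict: logarithm (I6) matches (the logarithm: parameters (1,1;2), x = -\frac{3}{7}). Exact value: \left(-\frac{28}{9}\right) \cdot \ln\left(\frac{10}{7}\right).

Key step: t_0 = -\frac{4}{3} here, and cancel k^2 + 1 from the displayed ratio first; then C = -4/3, x = -3/7.
Step ratio: r(k) = -\frac{3}{7} * (k+1) (k+1) / [(k+2) (k+1)] - poly over poly, x = -\frac{3}{7} from leading terms; C = -\frac{4}{3} at k = 0.


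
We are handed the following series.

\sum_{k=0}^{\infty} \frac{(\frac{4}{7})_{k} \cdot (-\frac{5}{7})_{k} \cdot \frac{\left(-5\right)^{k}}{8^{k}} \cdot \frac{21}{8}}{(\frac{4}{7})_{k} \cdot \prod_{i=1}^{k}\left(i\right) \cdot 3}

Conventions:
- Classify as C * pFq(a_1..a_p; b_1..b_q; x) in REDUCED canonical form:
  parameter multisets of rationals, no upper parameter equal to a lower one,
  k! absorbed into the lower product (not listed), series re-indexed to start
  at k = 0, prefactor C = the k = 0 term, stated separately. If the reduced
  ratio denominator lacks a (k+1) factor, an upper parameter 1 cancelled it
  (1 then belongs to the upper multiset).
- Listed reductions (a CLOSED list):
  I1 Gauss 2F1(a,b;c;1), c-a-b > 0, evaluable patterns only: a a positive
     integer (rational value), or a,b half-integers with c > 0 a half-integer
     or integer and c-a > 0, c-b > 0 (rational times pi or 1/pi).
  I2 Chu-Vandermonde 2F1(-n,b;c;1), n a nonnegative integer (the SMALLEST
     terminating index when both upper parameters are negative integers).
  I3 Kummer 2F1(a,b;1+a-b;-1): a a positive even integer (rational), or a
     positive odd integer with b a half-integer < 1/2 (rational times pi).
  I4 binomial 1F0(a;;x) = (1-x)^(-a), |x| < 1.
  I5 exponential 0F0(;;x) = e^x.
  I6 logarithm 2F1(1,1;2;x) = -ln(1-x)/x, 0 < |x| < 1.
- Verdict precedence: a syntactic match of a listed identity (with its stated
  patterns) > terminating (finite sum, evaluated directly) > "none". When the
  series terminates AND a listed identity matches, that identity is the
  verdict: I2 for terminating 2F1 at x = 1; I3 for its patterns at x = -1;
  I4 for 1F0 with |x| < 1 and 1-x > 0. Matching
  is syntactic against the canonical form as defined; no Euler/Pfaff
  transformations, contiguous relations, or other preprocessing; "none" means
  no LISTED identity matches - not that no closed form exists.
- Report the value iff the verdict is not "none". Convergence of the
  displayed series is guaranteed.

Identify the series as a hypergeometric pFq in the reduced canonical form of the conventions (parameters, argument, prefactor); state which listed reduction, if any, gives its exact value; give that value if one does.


With C = \frac{7}{8}: the canonical form is 1F0(-\frac{5}{7}; -; -\frac{5}{8}). Verdict: the I4 binomial reduction fires (the 1F0 binomial series: exponent 5/7, x = -\frac{5}{8}). Value: \frac{7}{8} \cdot \left(\frac{13}{8}\right)^{\frac{5}{7}}.

Key step: x = -\frac{5}{8} and the product of the first k integers (prefactor 7/8) is k!.
Adjacent-term ratio: r(k) = -\frac{5}{8} * (k-\frac{5}{7}) / [(k+1)] - rational in k, leading ratio -\frac{5}{8}; with t_0 = \frac{7}{8}, classification follows.


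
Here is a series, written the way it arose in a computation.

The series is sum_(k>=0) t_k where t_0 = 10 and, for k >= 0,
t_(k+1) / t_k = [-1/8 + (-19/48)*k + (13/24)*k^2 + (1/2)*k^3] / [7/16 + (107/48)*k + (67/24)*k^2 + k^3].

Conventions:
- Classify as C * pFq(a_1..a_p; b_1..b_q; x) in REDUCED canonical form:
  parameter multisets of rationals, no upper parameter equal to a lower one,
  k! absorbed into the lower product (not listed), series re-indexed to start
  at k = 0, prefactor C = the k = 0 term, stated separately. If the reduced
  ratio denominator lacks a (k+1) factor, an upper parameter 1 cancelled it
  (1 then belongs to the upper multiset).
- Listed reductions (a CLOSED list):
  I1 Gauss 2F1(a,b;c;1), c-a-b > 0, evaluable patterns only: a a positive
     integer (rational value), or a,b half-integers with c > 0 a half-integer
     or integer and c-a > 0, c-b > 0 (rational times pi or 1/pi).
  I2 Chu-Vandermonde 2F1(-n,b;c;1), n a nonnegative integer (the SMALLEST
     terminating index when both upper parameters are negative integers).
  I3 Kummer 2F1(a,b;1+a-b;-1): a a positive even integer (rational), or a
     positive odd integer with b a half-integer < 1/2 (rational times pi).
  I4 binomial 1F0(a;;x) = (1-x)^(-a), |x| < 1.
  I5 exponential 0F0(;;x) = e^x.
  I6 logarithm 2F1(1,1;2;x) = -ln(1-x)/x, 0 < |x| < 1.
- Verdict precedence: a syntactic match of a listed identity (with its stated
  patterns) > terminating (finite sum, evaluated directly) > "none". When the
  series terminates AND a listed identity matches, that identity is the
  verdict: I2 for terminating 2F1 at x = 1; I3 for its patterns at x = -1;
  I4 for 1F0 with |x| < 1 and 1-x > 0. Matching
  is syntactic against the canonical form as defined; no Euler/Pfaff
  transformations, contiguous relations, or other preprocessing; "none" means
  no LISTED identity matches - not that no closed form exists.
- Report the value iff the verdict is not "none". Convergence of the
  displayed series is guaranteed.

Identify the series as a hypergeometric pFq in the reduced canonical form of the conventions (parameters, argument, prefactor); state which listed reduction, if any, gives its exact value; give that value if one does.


Reduced: x = 1/2, 2F1, upper = {-2/3, 1/4}, lower = {7/24}, C = 10. Verdict: none (x = 1/2): each listed identity misses the multisets {-2/3, 1/4} ; {7/24}.

Key step: x = (1/2) and roots of the ratio polynomials (C = 10, x = 1/2) are the negated parameters.
Consecutive-term ratio: r(k) = (1/2) * (k-2/3) (k+1/4) / [(k+7/24) (k+1)] - rational in k, leading ratio (1/2); with t_0 = 10, classification follows.


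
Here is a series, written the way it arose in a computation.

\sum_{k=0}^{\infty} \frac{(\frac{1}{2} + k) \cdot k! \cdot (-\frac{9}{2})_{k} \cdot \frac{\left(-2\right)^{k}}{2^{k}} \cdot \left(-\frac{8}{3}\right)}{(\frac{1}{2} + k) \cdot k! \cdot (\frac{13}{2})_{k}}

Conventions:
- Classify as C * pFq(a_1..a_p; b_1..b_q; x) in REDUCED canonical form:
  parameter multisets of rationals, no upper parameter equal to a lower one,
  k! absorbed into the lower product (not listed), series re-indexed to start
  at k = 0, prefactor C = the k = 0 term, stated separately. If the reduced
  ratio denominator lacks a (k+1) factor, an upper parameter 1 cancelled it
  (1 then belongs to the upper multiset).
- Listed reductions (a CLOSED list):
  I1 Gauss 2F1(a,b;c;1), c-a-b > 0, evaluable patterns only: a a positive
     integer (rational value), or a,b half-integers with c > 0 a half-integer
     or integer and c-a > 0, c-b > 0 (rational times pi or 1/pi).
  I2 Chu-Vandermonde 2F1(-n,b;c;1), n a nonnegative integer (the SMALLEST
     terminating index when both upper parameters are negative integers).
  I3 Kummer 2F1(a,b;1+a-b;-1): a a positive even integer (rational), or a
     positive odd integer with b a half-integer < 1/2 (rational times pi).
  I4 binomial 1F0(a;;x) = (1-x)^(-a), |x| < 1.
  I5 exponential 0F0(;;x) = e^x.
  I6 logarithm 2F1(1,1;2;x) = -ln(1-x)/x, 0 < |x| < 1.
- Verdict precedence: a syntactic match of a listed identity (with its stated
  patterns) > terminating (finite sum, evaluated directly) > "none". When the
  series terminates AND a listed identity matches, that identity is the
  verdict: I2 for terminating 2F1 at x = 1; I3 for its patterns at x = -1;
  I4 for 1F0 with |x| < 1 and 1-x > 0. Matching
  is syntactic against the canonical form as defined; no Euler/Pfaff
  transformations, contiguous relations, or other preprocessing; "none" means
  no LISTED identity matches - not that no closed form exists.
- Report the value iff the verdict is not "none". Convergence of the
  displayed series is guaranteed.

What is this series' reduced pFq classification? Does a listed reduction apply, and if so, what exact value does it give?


The tell: t_0 = -\frac{8}{3} here, and k + 1/2 divides numerator and denominator alike; prefactor -8/3 after cancelling.
Term ratio: r(k) = -1 * (k-\frac{9}{2}) (k+1) / [(k+\frac{13}{2}) (k+1)] - poly over poly, x = -1 from leading terms; C = -\frac{8}{3} at k = 0.

This is -\frac{8}{3} * 2F1(-\frac{9}{2}, 1; \frac{13}{2}; -1) in reduced canonical form. Verdict at x = -1: the Kummer evaluation I3 matches (x = -1; c = \frac{13}{2} equals 1+a-b for upper {-\frac{9}{2}, 1}: listed pattern). Exact value: \left(-\frac{231}{128}\right) \cdot \pi.


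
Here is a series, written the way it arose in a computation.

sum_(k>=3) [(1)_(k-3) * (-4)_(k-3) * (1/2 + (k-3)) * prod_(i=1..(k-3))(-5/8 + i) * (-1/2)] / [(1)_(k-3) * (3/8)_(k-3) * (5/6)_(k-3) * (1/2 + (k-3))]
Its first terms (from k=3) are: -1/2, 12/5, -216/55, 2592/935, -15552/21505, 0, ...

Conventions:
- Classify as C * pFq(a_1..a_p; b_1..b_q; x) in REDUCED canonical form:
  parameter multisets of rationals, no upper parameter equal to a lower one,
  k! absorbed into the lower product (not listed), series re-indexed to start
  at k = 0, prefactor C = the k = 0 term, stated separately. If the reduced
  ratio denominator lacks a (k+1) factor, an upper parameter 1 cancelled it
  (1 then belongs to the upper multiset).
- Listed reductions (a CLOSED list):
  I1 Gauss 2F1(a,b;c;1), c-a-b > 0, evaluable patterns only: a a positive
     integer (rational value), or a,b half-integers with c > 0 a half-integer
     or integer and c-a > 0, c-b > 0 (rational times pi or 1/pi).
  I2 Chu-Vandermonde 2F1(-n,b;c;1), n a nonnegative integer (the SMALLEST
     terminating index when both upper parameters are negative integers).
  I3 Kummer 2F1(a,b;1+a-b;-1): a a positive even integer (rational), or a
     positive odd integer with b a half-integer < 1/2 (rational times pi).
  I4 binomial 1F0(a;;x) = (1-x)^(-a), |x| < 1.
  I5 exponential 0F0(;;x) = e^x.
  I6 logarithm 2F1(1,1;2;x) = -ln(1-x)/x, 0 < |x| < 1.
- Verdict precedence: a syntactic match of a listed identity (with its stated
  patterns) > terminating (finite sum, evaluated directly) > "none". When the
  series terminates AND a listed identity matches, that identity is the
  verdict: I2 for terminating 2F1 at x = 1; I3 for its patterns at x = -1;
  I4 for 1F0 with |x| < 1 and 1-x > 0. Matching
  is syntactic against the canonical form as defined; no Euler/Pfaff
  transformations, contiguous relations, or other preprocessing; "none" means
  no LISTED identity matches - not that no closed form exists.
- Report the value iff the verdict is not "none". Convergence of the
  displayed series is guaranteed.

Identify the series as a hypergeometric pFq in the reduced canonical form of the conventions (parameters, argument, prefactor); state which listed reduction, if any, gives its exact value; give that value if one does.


With C = -1/2: the canonical form is 2F1(-4, 1; 5/6; 1). Verdict at x = 1: Chu-Vandermonde (I2) matches (terminating 2F1 at x = 1 with n = 4, b = 1, c = 5/6). Exact value: 1/46.

Structural cue: with t_0 = -1/2, the running product (C = -1/2) telescopes to a rising factorial.
Ratio: r(k) = 1 * (k-4) (k+1) / [(k+5/6) (k+1)] ; factor over Q: parameters, x = 1, and C = -1/2.


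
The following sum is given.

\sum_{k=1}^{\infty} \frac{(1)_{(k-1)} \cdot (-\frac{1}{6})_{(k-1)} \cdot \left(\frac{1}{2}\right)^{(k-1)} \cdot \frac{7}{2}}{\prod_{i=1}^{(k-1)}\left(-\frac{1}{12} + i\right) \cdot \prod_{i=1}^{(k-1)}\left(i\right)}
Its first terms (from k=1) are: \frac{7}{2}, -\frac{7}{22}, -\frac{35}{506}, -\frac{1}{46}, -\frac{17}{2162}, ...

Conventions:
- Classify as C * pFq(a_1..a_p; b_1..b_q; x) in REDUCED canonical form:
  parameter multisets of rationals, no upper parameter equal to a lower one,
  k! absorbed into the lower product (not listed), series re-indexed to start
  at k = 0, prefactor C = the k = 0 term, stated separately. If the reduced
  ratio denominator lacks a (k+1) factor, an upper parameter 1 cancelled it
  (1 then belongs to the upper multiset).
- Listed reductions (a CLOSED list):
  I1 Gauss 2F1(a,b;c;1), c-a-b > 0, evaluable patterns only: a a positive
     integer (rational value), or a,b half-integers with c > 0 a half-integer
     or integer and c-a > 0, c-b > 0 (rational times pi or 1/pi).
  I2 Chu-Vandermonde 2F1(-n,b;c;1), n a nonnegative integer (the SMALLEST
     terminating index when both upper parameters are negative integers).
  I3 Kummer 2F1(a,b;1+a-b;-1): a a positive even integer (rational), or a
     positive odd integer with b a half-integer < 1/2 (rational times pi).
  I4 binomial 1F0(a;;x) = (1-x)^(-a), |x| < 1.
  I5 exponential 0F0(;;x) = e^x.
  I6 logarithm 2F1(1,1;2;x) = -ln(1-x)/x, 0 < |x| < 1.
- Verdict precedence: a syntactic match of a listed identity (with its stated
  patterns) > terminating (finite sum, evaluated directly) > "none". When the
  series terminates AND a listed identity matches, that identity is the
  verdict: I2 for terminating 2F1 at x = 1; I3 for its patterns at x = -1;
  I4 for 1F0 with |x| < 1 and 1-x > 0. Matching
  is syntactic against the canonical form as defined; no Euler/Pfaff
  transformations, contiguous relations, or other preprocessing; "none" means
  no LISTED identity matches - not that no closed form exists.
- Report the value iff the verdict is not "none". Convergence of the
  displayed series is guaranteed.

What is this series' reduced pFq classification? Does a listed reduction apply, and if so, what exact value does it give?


The series (x = \frac{1}{2}) is 2F1: upper {-\frac{1}{6}, 1}, lower {\frac{11}{12}}, prefactor \frac{7}{2}. Verdict: none - this 2F1 at x = \frac{1}{2} matches no listed pattern, and upper {-\frac{1}{6}, 1} holds no stopper.

The tell: t_0 being \frac{7}{2}, the product of the first k integers (C = 7/2) is k!.
Consecutive-term ratio: r(k) = \frac{1}{2} * (k-\frac{1}{6}) (k+1) / [(k+\frac{11}{12}) (k+1)] ; factor over Q: parameters, x = \frac{1}{2}, and C = \frac{7}{2}.


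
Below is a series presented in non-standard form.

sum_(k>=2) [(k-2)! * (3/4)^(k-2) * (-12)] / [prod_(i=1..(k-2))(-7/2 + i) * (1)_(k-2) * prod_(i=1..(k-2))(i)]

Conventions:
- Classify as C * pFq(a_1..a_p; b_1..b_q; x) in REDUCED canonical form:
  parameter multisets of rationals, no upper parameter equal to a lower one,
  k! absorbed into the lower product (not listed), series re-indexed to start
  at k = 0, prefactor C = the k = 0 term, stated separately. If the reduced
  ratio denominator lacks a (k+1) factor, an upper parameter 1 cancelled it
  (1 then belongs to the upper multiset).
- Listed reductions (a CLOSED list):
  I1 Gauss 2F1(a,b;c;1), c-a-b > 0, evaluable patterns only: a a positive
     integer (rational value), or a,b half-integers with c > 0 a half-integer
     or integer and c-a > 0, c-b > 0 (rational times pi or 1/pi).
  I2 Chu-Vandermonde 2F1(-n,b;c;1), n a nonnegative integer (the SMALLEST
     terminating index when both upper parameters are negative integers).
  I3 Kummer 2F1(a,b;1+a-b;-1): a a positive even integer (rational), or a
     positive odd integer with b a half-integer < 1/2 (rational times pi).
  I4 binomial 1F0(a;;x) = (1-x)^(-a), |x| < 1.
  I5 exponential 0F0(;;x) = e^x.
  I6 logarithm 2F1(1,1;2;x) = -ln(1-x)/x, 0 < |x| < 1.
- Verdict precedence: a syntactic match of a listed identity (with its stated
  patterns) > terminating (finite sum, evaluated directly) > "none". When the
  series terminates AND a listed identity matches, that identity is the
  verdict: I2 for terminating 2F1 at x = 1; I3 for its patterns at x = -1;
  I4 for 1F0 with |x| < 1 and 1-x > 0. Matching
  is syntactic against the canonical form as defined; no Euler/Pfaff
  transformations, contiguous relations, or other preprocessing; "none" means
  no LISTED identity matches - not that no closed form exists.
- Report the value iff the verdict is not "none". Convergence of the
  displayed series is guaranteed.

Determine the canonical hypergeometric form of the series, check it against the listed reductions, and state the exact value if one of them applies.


With C = -12: the canonical form is 0F1(-; -5/2; 3/4). Verdict: none. A 0F1 with upper {-} fits none of I1-I6 at x = 3/4; the sum runs forever.

Key step: t_0 being -12, the parameter 1 appears in both the upper and lower lists and cancels.
Adjacent-term ratio: r(k) = (3/4) * 1 / [(k-5/2) (k+1)] - rational in k. x = (3/4); t_0 = -12; negate the roots.


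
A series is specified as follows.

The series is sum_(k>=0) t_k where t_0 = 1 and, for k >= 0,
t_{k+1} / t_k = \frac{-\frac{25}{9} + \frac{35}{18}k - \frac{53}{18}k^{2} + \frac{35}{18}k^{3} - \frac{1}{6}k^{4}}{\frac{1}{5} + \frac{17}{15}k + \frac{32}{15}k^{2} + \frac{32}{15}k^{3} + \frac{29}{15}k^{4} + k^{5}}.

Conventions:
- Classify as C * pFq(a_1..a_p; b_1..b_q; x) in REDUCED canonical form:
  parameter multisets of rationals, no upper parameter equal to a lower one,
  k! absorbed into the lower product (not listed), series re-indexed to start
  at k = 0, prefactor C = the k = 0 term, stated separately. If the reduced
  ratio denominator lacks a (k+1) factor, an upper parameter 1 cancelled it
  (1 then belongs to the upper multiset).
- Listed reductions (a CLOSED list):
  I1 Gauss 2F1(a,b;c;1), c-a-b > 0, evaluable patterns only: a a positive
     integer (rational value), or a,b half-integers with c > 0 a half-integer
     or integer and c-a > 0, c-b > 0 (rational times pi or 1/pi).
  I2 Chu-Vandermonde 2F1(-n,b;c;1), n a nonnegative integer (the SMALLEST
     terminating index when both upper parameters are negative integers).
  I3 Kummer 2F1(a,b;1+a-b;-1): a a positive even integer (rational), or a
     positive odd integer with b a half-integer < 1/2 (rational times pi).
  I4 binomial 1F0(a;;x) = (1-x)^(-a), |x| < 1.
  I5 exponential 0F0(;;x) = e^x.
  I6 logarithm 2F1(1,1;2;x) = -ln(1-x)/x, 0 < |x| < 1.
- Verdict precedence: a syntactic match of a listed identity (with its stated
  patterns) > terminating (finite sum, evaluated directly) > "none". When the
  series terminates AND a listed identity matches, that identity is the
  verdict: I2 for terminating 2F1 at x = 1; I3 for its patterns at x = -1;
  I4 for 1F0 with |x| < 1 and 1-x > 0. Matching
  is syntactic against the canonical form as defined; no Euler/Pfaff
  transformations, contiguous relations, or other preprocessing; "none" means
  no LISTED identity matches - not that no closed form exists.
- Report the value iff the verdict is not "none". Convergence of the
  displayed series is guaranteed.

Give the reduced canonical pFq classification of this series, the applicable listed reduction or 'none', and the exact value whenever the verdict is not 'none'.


x = -\frac{1}{6} here; the reduced form reads 2F2, upper {-10, -\frac{5}{3}}, lower {\frac{1}{3}, \frac{3}{5}}, C = 1. Verdict: terminating (-10 upstairs). 11 nonzero terms in all; added directly. Value: -\frac{205647894792762084031029263}{21530314505929719243866112}.

The tell: t_0 being 1, cancel k^2 + 1 from the displayed ratio first; then prefactor 1.
Ratio: r(k) = -\frac{1}{6} * (k-10) (k-\frac{5}{3}) / [(k+\frac{1}{3}) (k+\frac{3}{5}) (k+1)] - rational; roots negated = parameters, x = -\frac{1}{6}, C = 1.


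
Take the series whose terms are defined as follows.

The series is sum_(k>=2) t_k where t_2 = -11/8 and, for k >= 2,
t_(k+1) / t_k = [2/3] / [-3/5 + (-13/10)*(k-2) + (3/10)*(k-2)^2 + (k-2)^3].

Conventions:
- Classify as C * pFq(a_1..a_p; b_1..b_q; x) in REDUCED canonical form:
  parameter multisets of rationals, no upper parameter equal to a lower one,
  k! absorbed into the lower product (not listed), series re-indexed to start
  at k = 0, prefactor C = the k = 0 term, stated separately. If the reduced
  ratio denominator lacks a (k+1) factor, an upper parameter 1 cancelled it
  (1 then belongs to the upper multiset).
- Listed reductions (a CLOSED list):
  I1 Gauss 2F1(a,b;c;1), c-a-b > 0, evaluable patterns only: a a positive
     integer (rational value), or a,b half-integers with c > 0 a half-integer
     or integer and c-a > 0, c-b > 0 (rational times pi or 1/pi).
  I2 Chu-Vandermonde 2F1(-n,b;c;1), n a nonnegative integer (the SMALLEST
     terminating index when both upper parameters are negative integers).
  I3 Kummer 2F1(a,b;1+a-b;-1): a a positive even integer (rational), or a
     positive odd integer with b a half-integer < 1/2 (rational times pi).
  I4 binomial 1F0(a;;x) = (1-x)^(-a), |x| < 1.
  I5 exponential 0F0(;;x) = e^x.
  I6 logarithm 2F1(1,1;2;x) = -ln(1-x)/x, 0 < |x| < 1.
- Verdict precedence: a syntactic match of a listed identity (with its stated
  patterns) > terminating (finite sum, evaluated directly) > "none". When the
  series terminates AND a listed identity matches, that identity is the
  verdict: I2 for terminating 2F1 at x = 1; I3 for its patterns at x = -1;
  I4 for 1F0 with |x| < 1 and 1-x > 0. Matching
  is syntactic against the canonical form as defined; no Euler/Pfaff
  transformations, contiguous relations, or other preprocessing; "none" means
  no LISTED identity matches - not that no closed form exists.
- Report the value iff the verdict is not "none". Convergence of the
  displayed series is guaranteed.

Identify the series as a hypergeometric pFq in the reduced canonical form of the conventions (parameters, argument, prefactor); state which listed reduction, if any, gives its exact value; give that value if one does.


With C = -11/8: the canonical form is 0F2(-; -6/5, 1/2; 2/3). Verdict: no listed reduction: x = 2/3 and upper {-} fail every I1-I6 pattern.

Key observation: from the first term -11/8: the expanded ratio factors over Q; C = -11/8, roots give parameters.
Step ratio: r(k) = (2/3) * 1 / [(k-6/5) (k+1/2) (k+1)] - poly over poly, x = (2/3) from leading terms; C = -11/8 at k = 0.


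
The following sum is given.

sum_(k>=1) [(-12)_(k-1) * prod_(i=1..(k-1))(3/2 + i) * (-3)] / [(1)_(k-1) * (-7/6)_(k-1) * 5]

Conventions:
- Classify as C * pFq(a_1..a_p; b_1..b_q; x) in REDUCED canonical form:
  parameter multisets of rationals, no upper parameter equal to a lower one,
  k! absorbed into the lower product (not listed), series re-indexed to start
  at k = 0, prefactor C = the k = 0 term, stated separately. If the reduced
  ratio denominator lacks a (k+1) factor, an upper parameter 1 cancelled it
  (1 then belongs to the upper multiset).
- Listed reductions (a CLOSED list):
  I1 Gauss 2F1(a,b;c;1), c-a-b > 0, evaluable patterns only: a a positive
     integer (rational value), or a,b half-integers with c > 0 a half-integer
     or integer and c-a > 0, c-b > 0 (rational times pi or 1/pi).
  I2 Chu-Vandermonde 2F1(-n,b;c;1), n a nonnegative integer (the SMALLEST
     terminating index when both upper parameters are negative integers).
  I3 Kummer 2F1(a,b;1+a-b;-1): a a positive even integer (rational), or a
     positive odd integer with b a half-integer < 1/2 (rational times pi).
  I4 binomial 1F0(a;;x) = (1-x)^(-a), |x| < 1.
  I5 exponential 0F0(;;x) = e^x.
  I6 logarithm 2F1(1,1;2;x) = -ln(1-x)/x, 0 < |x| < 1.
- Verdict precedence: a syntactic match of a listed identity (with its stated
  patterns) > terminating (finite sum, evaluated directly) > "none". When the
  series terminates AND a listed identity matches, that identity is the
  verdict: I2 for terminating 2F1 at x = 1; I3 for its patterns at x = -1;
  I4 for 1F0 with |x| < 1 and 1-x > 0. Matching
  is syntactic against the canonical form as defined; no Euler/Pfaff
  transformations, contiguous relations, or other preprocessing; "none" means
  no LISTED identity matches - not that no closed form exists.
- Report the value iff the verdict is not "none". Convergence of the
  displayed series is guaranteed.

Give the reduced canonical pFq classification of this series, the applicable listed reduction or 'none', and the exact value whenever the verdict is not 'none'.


The series (x = 1) is 2F1: upper {-12, 5/2}, lower {-7/6}, prefactor -3/5. Verdict: Vandermonde's identity (I2) applies (terminating 2F1 at x = 1 with n = 12, b = 5/2, c = -7/6). Sum: -136751087616/2391400939585.

Key observation: from the first term -3/5: the running product (prefactor -3/5) telescopes to a rising factorial.
Step ratio: r(k) = 1 * (k-12) (k+5/2) / [(k-7/6) (k+1)] - poly over poly, x = 1 from leading terms; C = -3/5 at k = 0.


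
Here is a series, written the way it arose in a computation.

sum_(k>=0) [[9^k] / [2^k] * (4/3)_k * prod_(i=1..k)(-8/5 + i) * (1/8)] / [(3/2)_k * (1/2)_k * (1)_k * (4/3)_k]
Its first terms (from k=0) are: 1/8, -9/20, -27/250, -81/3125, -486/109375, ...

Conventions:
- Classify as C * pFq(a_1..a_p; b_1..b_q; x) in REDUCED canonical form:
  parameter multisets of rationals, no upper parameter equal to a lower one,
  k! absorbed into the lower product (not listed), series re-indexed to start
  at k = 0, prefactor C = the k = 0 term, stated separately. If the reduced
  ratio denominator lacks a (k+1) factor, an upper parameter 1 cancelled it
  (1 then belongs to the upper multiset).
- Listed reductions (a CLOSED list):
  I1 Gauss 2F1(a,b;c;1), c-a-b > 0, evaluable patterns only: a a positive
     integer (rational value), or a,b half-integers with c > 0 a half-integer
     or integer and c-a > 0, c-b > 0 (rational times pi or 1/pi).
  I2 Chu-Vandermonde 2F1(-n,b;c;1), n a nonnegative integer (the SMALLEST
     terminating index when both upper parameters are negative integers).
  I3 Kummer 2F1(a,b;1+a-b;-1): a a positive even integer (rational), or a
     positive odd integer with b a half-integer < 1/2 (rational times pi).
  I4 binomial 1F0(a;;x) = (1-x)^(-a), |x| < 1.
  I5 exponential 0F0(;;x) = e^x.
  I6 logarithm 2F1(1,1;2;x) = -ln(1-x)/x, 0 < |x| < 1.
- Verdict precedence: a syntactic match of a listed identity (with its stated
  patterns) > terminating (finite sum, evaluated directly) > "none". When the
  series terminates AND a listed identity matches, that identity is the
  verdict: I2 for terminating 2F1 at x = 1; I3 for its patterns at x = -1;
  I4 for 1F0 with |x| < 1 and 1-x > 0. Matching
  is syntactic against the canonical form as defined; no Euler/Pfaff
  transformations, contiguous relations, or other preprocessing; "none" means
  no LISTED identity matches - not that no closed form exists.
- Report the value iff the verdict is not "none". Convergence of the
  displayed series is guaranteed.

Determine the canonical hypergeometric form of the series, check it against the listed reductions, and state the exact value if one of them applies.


Canonical form: C = 1/8 times 1F2 with upper {-3/5}, lower {1/2, 3/2}, x = 9/2. Verdict: none. No listed pattern accepts 1F2(-3/5; 1/2, 3/2; 9/2).

Key step: x = (9/2) and (1)_k (prefactor 1/8) is k! itself.
Step ratio: r(k) = (9/2) * (k-3/5) / [(k+1/2) (k+3/2) (k+1)] ; factor over Q: parameters, x = (9/2), and C = 1/8.
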